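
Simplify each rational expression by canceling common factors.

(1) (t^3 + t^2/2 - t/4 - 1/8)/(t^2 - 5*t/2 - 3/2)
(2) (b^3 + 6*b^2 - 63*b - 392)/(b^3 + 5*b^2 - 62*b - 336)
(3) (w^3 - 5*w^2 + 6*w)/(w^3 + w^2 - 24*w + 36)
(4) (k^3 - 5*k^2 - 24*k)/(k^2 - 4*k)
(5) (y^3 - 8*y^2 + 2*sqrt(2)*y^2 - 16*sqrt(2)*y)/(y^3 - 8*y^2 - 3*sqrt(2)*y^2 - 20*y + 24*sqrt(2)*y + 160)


(1) = (4*t^2 - 1)/(4*t - 12)
(2) = (b + 7)/(b + 6)
(3) = w/(w + 6)
(4) = (k^2 - 5*k - 24)/(k - 4)
(5) = y/(y - 5*sqrt(2))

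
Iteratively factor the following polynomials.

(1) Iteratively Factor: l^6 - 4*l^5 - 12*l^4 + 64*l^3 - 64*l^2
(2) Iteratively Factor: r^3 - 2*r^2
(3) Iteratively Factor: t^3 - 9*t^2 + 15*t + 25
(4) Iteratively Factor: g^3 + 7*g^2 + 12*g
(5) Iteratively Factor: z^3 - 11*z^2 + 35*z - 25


(1) = (l + 4)*(l^5 - 8*l^4 + 20*l^3 - 16*l^2) = l*(l + 4)*(l^4 - 8*l^3 + 20*l^2 - 16*l) = l*(l - 2)*(l + 4)*(l^3 - 6*l^2 + 8*l) = l^2*(l - 2)*(l + 4)*(l^2 - 6*l + 8) = l^2*(l - 2)^2*(l + 4)*(l - 4)
(2) = (r)*(r^2 - 2*r) = r*(r - 2)*(r)
(3) = (t - 5)*(t^2 - 4*t - 5) = (t - 5)^2*(t + 1)
(4) = (g + 3)*(g^2 + 4*g) = (g + 3)*(g + 4)*(g)
(5) = (z - 5)*(z^2 - 6*z + 5) = (z - 5)^2*(z - 1)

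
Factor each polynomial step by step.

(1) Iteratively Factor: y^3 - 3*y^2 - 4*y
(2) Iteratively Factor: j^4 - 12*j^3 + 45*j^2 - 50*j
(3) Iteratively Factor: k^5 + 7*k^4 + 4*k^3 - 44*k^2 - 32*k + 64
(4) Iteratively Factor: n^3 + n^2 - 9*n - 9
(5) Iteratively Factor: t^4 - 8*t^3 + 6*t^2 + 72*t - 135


(1) = (y - 4)*(y^2 + y) = (y - 4)*(y + 1)*(y)
(2) = (j - 5)*(j^3 - 7*j^2 + 10*j) = (j - 5)*(j - 2)*(j^2 - 5*j) = (j - 5)^2*(j - 2)*(j)
(3) = (k + 4)*(k^4 + 3*k^3 - 8*k^2 - 12*k + 16) = (k - 2)*(k + 4)*(k^3 + 5*k^2 + 2*k - 8) = (k - 2)*(k + 4)^2*(k^2 + k - 2) = (k - 2)*(k - 1)*(k + 4)^2*(k + 2)
(4) = (n + 1)*(n^2 - 9) = (n - 3)*(n + 1)*(n + 3)
(5) = (t + 3)*(t^3 - 11*t^2 + 39*t - 45) = (t - 3)*(t + 3)*(t^2 - 8*t + 15) = (t - 5)*(t - 3)*(t + 3)*(t - 3)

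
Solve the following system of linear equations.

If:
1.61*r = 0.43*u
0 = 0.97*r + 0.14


Then:
r = -0.14
u = -0.54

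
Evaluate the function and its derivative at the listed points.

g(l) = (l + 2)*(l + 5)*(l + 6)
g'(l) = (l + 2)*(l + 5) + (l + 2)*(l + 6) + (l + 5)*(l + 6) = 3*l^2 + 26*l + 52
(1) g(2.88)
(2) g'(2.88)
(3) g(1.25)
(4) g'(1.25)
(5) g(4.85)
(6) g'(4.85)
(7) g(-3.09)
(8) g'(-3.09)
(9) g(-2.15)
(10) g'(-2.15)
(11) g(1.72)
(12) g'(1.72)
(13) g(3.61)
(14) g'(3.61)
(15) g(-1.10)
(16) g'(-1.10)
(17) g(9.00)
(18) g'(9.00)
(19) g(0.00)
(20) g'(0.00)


(1) = 341.48
(2) = 151.76
(3) = 147.27
(4) = 89.19
(5) = 732.08
(6) = 248.67
(7) = -6.06
(8) = 0.30
(9) = -1.65
(10) = 9.97
(11) = 192.99
(12) = 105.60
(13) = 464.18
(14) = 184.96
(15) = 17.20
(16) = 27.03
(17) = 2310.00
(18) = 529.00
(19) = 60.00
(20) = 52.00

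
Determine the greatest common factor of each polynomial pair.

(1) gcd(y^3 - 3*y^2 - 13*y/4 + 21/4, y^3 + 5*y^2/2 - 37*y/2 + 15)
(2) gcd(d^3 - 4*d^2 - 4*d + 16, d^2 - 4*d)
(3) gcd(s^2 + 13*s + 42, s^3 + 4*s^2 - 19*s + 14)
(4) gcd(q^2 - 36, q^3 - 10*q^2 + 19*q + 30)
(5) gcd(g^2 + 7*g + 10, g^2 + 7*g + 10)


(1) = gcd((y - 7/2)*(y - 1)*(y + 3/2), (y - 5/2)*(y - 1)*(y + 6)) = y - 1
(2) = gcd((d - 4)*(d - 2)*(d + 2), d*(d - 4)) = d - 4
(3) = gcd((s + 6)*(s + 7), (s - 2)*(s - 1)*(s + 7)) = s + 7
(4) = q - 6
(5) = g^2 + 7*g + 10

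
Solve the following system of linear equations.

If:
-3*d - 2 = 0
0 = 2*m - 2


Then:
d = -2/3
m = 1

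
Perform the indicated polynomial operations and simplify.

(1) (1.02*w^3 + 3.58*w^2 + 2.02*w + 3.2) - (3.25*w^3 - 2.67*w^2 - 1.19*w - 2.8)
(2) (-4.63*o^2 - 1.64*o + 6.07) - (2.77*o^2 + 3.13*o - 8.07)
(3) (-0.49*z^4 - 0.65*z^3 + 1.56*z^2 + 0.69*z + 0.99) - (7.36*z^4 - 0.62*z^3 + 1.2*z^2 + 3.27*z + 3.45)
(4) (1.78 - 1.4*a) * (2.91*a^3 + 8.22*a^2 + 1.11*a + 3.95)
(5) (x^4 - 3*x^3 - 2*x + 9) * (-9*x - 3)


(1) = -2.23*w^3 + 6.25*w^2 + 3.21*w + 6.0
(2) = -7.4*o^2 - 4.77*o + 14.14
(3) = -7.85*z^4 - 0.03*z^3 + 0.36*z^2 - 2.58*z - 2.46
(4) = -4.074*a^4 - 6.3282*a^3 + 13.0776*a^2 - 3.5542*a + 7.031
(5) = -9*x^5 + 24*x^4 + 9*x^3 + 18*x^2 - 75*x - 27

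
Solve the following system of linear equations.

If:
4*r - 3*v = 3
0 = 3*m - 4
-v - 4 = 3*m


Then:
m = 4/3
r = -21/4
v = -8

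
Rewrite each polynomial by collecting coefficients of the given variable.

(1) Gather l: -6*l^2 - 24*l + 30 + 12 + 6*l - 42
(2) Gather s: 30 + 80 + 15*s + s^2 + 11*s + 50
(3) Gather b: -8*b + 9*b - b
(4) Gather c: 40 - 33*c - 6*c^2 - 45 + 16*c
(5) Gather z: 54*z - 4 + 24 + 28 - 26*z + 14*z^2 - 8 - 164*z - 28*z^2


(1) = -6*l^2 - 18*l
(2) = s^2 + 26*s + 160
(3) = 0
(4) = -6*c^2 - 17*c - 5
(5) = -14*z^2 - 136*z + 40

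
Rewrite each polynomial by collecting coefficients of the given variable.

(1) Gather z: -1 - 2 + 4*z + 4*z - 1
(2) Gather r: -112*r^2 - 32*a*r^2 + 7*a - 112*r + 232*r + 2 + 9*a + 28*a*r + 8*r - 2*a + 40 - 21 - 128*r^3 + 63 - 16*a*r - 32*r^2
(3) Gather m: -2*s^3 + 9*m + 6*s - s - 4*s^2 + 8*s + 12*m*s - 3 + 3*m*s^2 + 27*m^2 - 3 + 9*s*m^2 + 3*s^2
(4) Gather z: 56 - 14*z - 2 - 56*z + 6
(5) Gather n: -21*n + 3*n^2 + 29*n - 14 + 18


(1) = 8*z - 4
(2) = 14*a - 128*r^3 + r^2*(-32*a - 144) + r*(12*a + 128) + 84
(3) = m^2*(9*s + 27) + m*(3*s^2 + 12*s + 9) - 2*s^3 - s^2 + 13*s - 6
(4) = 60 - 70*z
(5) = 3*n^2 + 8*n + 4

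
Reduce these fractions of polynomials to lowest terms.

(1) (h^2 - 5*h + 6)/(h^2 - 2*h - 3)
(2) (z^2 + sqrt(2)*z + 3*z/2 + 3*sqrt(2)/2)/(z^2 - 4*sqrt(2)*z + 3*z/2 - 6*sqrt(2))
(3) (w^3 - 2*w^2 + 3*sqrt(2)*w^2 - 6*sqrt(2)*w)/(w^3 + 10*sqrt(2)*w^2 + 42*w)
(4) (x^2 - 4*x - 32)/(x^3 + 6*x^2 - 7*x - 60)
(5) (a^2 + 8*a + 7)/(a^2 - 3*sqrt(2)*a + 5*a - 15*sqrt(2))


(1) = (h - 2)/(h + 1)
(2) = (4*z + 4*sqrt(2))/(4*z - 16*sqrt(2))
(3) = (w - 2)/(w + 7*sqrt(2))
(4) = (x - 8)/(x^2 + 2*x - 15)
(5) = (a^2 + 8*a + 7)/(a^2 + a*(5 - 3*sqrt(2)) - 15*sqrt(2))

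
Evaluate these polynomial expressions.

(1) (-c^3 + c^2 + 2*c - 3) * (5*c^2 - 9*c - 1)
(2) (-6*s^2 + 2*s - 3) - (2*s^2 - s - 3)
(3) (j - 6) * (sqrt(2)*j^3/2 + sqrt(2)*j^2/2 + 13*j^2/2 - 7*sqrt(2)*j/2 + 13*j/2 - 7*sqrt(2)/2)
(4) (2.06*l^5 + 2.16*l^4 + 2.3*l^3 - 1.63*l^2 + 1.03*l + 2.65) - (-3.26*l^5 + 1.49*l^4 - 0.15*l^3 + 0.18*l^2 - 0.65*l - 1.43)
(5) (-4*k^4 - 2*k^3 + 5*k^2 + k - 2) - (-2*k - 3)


(1) = -5*c^5 + 14*c^4 + 2*c^3 - 34*c^2 + 25*c + 3
(2) = -8*s^2 + 3*s
(3) = sqrt(2)*j^4/2 - 5*sqrt(2)*j^3/2 + 13*j^3/2 - 65*j^2/2 - 13*sqrt(2)*j^2/2 - 39*j + 35*sqrt(2)*j/2 + 21*sqrt(2)
(4) = 5.32*l^5 + 0.67*l^4 + 2.45*l^3 - 1.81*l^2 + 1.68*l + 4.08
(5) = -4*k^4 - 2*k^3 + 5*k^2 + 3*k + 1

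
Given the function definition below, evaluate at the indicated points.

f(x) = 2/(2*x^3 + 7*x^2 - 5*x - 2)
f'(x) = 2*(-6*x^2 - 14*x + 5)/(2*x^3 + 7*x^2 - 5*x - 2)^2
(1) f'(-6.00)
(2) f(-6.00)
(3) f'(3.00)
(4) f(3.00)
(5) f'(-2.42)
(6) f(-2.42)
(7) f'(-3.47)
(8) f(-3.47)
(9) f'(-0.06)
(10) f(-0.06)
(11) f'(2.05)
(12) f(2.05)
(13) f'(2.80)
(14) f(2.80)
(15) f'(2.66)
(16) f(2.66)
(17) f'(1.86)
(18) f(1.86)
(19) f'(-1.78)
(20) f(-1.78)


(1) = -0.01
(2) = -0.01
(3) = -0.02
(4) = 0.02
(5) = 0.01
(6) = 0.09
(7) = -0.14
(8) = 0.12
(9) = 4.15
(10) = -1.19
(11) = -0.08
(12) = 0.06
(13) = -0.02
(14) = 0.02
(15) = -0.03
(16) = 0.03
(17) = -0.13
(18) = 0.08
(19) = 0.07
(20) = 0.11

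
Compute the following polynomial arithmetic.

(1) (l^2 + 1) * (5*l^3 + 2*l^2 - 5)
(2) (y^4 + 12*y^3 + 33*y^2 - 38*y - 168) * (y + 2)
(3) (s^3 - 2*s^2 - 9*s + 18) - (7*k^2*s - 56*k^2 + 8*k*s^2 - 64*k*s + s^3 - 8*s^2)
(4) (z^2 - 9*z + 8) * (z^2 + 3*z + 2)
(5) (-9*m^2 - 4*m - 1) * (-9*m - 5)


(1) = 5*l^5 + 2*l^4 + 5*l^3 - 3*l^2 - 5
(2) = y^5 + 14*y^4 + 57*y^3 + 28*y^2 - 244*y - 336
(3) = -7*k^2*s + 56*k^2 - 8*k*s^2 + 64*k*s + 6*s^2 - 9*s + 18
(4) = z^4 - 6*z^3 - 17*z^2 + 6*z + 16
(5) = 81*m^3 + 81*m^2 + 29*m + 5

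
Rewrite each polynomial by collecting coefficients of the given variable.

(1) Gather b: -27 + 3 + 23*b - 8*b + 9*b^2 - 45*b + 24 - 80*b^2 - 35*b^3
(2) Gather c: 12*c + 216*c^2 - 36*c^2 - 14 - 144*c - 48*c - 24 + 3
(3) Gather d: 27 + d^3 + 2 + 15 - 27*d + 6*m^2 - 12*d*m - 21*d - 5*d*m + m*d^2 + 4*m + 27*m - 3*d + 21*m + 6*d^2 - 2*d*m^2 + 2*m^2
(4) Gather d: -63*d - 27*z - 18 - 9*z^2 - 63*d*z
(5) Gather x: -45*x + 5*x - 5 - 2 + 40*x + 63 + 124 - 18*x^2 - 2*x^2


(1) = -35*b^3 - 71*b^2 - 30*b
(2) = 180*c^2 - 180*c - 35
(3) = d^3 + d^2*(m + 6) + d*(-2*m^2 - 17*m - 51) + 8*m^2 + 52*m + 44
(4) = d*(-63*z - 63) - 9*z^2 - 27*z - 18
(5) = 180 - 20*x^2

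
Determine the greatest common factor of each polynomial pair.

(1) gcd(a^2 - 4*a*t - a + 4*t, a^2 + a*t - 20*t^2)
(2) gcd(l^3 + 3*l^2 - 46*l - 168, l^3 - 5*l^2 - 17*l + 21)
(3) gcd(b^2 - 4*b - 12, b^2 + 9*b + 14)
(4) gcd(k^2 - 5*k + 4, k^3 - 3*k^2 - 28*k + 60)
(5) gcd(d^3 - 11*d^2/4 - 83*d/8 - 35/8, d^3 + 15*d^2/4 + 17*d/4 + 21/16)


(1) = -a + 4*t
(2) = l - 7
(3) = b + 2
(4) = gcd((k - 4)*(k - 1), (k - 6)*(k - 2)*(k + 5)) = 1
(5) = d^2 + 9*d/4 + 7/8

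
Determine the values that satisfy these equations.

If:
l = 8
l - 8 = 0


Then:
l = 8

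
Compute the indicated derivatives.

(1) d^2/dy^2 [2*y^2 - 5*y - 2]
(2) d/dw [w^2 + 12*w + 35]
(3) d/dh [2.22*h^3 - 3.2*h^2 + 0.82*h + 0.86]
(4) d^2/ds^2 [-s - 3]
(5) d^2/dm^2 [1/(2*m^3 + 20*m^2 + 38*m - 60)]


(1) = 4
(2) = 2*w + 12
(3) = 6.66*h^2 - 6.4*h + 0.82
(4) = 0
(5) = (-(3*m + 10)*(m^3 + 10*m^2 + 19*m - 30) + (3*m^2 + 20*m + 19)^2)/(m^3 + 10*m^2 + 19*m - 30)^3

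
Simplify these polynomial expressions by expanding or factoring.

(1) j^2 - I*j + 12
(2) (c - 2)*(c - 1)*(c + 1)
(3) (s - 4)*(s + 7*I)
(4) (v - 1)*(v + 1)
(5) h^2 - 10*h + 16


(1) = (j - 4*I)*(j + 3*I)
(2) = c^3 - 2*c^2 - c + 2
(3) = s^2 - 4*s + 7*I*s - 28*I
(4) = v^2 - 1
(5) = (h - 8)*(h - 2)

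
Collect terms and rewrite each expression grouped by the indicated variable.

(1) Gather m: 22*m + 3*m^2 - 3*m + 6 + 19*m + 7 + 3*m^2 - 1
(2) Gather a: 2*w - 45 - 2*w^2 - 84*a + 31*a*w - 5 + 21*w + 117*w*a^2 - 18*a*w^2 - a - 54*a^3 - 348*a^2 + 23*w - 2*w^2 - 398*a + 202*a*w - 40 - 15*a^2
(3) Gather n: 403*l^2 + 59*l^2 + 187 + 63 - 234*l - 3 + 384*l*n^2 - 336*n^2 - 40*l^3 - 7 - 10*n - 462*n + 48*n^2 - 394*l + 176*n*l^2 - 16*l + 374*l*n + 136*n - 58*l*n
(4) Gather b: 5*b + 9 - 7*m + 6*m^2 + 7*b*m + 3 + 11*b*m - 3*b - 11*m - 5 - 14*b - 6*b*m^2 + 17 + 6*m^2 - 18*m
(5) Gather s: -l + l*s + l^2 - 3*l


(1) = 6*m^2 + 38*m + 12
(2) = -54*a^3 + a^2*(117*w - 363) + a*(-18*w^2 + 233*w - 483) - 4*w^2 + 46*w - 90
(3) = -40*l^3 + 462*l^2 - 644*l + n^2*(384*l - 288) + n*(176*l^2 + 316*l - 336) + 240
(4) = b*(-6*m^2 + 18*m - 12) + 12*m^2 - 36*m + 24
(5) = l^2 + l*s - 4*l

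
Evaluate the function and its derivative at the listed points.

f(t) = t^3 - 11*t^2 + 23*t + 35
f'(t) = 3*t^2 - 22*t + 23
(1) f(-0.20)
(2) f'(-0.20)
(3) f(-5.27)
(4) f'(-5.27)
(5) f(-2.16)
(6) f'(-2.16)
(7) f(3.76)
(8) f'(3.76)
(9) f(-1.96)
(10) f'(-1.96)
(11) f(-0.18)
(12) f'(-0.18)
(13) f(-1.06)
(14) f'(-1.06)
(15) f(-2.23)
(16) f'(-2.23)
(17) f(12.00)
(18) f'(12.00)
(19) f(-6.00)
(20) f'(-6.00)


(1) = 29.95
(2) = 27.52
(3) = -538.08
(4) = 222.26
(5) = -76.08
(6) = 84.52
(7) = 19.12
(8) = -17.31
(9) = -59.87
(10) = 77.64
(11) = 30.50
(12) = 27.06
(13) = -2.93
(14) = 49.69
(15) = -82.08
(16) = 86.98
(17) = 455.00
(18) = 191.00
(19) = -715.00
(20) = 263.00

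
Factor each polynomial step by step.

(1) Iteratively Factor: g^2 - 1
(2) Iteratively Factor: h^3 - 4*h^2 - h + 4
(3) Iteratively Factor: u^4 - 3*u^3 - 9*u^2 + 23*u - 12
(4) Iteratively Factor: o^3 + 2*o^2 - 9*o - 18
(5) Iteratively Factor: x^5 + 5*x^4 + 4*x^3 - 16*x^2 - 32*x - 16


(1) = (g + 1)*(g - 1)
(2) = (h - 1)*(h^2 - 3*h - 4) = (h - 4)*(h - 1)*(h + 1)
(3) = (u - 4)*(u^3 + u^2 - 5*u + 3) = (u - 4)*(u + 3)*(u^2 - 2*u + 1) = (u - 4)*(u - 1)*(u + 3)*(u - 1)
(4) = (o + 2)*(o^2 - 9) = (o - 3)*(o + 2)*(o + 3)
(5) = (x + 2)*(x^4 + 3*x^3 - 2*x^2 - 12*x - 8) = (x + 2)^2*(x^3 + x^2 - 4*x - 4) = (x + 2)^3*(x^2 - x - 2) = (x + 1)*(x + 2)^3*(x - 2)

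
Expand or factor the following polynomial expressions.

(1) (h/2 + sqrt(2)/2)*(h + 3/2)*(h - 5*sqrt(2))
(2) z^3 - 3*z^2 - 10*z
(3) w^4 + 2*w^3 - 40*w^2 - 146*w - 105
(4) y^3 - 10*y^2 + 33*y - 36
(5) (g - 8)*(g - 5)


(1) = h^3/2 - 2*sqrt(2)*h^2 + 3*h^2/4 - 5*h - 3*sqrt(2)*h - 15/2
(2) = z*(z - 5)*(z + 2)
(3) = (w - 7)*(w + 1)*(w + 3)*(w + 5)
(4) = (y - 4)*(y - 3)^2
(5) = g^2 - 13*g + 40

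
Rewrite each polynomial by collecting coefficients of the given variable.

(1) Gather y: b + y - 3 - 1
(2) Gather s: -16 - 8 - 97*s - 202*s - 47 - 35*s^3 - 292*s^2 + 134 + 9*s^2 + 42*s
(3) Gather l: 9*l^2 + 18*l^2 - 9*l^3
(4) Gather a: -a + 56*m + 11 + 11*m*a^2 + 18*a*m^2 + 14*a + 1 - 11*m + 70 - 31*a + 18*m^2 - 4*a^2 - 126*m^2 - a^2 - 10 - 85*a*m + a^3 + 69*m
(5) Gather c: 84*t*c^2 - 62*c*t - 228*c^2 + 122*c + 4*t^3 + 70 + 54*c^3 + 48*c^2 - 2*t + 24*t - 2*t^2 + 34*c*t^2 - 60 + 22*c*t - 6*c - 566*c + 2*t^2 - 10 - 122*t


(1) = b + y - 4
(2) = -35*s^3 - 283*s^2 - 257*s + 63
(3) = -9*l^3 + 27*l^2
(4) = a^3 + a^2*(11*m - 5) + a*(18*m^2 - 85*m - 18) - 108*m^2 + 114*m + 72
(5) = 54*c^3 + c^2*(84*t - 180) + c*(34*t^2 - 40*t - 450) + 4*t^3 - 100*t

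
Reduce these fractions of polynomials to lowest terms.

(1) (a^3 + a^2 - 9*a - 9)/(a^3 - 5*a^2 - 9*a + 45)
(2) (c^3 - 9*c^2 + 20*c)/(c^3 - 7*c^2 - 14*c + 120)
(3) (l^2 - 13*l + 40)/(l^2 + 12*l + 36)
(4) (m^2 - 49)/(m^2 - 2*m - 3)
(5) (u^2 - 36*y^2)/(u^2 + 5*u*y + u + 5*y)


(1) = (a + 1)/(a - 5)
(2) = (c^2 - 4*c)/(c^2 - 2*c - 24)
(3) = (l^2 - 13*l + 40)/(l^2 + 12*l + 36)
(4) = (m^2 - 49)/(m^2 - 2*m - 3)
(5) = (u^2 - 36*y^2)/(u^2 + 5*u*y + u + 5*y)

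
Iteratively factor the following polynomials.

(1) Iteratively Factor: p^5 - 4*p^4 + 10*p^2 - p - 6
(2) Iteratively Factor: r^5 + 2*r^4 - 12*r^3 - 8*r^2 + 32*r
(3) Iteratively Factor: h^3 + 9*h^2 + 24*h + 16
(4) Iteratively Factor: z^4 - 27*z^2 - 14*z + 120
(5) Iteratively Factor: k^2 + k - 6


(1) = (p + 1)*(p^4 - 5*p^3 + 5*p^2 + 5*p - 6) = (p - 1)*(p + 1)*(p^3 - 4*p^2 + p + 6) = (p - 2)*(p - 1)*(p + 1)*(p^2 - 2*p - 3) = (p - 2)*(p - 1)*(p + 1)^2*(p - 3)
(2) = (r + 4)*(r^4 - 2*r^3 - 4*r^2 + 8*r) = (r + 2)*(r + 4)*(r^3 - 4*r^2 + 4*r) = r*(r + 2)*(r + 4)*(r^2 - 4*r + 4) = r*(r - 2)*(r + 2)*(r + 4)*(r - 2)
(3) = (h + 4)*(h^2 + 5*h + 4) = (h + 1)*(h + 4)*(h + 4)
(4) = (z + 3)*(z^3 - 3*z^2 - 18*z + 40) = (z - 2)*(z + 3)*(z^2 - z - 20) = (z - 5)*(z - 2)*(z + 3)*(z + 4)
(5) = (k - 2)*(k + 3)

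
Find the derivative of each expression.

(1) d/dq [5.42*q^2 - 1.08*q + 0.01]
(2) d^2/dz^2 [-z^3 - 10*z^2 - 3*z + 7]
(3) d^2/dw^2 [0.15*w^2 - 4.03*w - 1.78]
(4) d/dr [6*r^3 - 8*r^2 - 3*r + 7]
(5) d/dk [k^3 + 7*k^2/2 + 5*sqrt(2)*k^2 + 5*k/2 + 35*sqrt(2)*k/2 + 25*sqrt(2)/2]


(1) = 10.84*q - 1.08
(2) = -6*z - 20
(3) = 0.300000000000000
(4) = 18*r^2 - 16*r - 3
(5) = 3*k^2 + 7*k + 10*sqrt(2)*k + 5/2 + 35*sqrt(2)/2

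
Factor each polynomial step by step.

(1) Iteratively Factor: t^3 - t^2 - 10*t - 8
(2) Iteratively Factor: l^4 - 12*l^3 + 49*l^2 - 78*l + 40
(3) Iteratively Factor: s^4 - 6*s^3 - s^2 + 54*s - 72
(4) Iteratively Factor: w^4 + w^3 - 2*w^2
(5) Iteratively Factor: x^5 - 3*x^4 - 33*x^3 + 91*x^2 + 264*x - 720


(1) = (t + 2)*(t^2 - 3*t - 4) = (t + 1)*(t + 2)*(t - 4)
(2) = (l - 5)*(l^3 - 7*l^2 + 14*l - 8) = (l - 5)*(l - 4)*(l^2 - 3*l + 2) = (l - 5)*(l - 4)*(l - 2)*(l - 1)
(3) = (s - 4)*(s^3 - 2*s^2 - 9*s + 18) = (s - 4)*(s - 3)*(s^2 + s - 6) = (s - 4)*(s - 3)*(s - 2)*(s + 3)
(4) = (w)*(w^3 + w^2 - 2*w) = w^2*(w^2 + w - 2) = w^2*(w - 1)*(w + 2)
(5) = (x - 3)*(x^4 - 33*x^2 - 8*x + 240) = (x - 3)^2*(x^3 + 3*x^2 - 24*x - 80) = (x - 3)^2*(x + 4)*(x^2 - x - 20) = (x - 3)^2*(x + 4)^2*(x - 5)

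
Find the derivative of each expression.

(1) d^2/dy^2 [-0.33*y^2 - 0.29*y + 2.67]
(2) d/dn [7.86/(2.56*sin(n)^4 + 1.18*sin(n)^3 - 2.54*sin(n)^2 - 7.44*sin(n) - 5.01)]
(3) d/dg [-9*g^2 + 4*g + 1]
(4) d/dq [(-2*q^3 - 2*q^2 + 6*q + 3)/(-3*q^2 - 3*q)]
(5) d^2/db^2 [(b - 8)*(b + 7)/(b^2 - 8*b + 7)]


(1) = -0.660000000000000
(2) = (-80.4864*sin(n)^3 - 27.8244*sin(n)^2 + 39.9288*sin(n) + 58.4784)*cos(n)/(-2.56*sin(n)^4 - 1.18*sin(n)^3 + 2.54*sin(n)^2 + 7.44*sin(n) + 5.01)^2
(3) = 4 - 18*g
(4) = (2*q^4 + 4*q^3 + 8*q^2 + 6*q + 3)/(3*q^2*(q^2 + 2*q + 1))
(5) = 14*(b^3 - 27*b^2 + 195*b - 457)/(b^6 - 24*b^5 + 213*b^4 - 848*b^3 + 1491*b^2 - 1176*b + 343)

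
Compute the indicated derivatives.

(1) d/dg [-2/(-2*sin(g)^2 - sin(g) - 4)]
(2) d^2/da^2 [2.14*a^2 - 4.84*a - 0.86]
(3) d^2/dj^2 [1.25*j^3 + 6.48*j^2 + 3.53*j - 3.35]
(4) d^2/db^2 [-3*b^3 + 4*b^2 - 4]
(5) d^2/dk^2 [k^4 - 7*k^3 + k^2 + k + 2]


(1) = -2*(4*sin(g) + 1)*cos(g)/(sin(g) - cos(2*g) + 5)^2
(2) = 4.28000000000000
(3) = 7.5*j + 12.96
(4) = 8 - 18*b
(5) = 12*k^2 - 42*k + 2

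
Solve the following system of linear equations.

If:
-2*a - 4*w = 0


Then:
a = -2*w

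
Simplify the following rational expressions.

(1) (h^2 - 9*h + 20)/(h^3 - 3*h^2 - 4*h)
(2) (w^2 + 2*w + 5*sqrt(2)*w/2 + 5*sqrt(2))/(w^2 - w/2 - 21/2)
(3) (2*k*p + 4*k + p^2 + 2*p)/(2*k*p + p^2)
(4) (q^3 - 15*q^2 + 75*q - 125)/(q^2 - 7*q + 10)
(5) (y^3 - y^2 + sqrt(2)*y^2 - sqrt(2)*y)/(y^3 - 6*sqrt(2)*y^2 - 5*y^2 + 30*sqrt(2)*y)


(1) = (h - 5)/(h^2 + h)
(2) = (4*w^2 + w*(8 + 10*sqrt(2)) + 20*sqrt(2))/(4*w^2 - 2*w - 42)
(3) = (p + 2)/p
(4) = (q^2 - 10*q + 25)/(q - 2)
(5) = (y^2 + y*(-1 + sqrt(2)) - sqrt(2))/(y^2 + y*(-6*sqrt(2) - 5) + 30*sqrt(2))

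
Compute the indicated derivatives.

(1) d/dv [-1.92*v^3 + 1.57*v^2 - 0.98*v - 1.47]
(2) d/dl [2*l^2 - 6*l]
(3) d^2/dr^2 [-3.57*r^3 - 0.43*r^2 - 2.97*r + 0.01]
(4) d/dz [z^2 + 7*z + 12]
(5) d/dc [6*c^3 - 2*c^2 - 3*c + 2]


(1) = -5.76*v^2 + 3.14*v - 0.98
(2) = 4*l - 6
(3) = -21.42*r - 0.86
(4) = 2*z + 7
(5) = 18*c^2 - 4*c - 3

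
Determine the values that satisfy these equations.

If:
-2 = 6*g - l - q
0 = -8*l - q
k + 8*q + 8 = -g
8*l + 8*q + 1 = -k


Then:
g = -13/11
k = 437/11
l = 8/11
q = -64/11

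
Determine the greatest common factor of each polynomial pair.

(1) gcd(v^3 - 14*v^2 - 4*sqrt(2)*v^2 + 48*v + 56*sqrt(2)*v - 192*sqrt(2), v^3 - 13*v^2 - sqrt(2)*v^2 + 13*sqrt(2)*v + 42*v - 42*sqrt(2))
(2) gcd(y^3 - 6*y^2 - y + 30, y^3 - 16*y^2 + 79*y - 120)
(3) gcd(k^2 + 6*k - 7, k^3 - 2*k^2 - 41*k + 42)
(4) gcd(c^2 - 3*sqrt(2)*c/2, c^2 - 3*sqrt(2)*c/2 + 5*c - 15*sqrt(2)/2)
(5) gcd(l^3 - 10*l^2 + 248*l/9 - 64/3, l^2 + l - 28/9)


(1) = gcd((v - 8)*(v - 6)*(v - 4*sqrt(2)), (v - 7)*(v - 6)*(v - sqrt(2))) = v - 6
(2) = gcd((y - 5)*(y - 3)*(y + 2), (y - 8)*(y - 5)*(y - 3)) = y^2 - 8*y + 15
(3) = gcd((k - 1)*(k + 7), (k - 7)*(k - 1)*(k + 6)) = k - 1
(4) = c - 3*sqrt(2)/2
(5) = gcd((l - 6)*(l - 8/3)*(l - 4/3), (l - 4/3)*(l + 7/3)) = l - 4/3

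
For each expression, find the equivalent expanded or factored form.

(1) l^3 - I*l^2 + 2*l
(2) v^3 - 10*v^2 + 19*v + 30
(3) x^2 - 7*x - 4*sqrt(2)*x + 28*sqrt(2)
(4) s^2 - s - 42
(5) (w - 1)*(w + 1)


(1) = l*(l - 2*I)*(l + I)
(2) = (v - 6)*(v - 5)*(v + 1)
(3) = (x - 7)*(x - 4*sqrt(2))
(4) = (s - 7)*(s + 6)
(5) = w^2 - 1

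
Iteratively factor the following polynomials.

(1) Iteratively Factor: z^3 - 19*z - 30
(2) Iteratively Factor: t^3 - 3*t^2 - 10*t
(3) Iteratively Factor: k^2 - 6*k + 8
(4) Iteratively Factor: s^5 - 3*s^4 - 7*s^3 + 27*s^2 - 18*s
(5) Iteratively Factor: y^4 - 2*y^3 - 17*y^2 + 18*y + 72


(1) = (z + 3)*(z^2 - 3*z - 10) = (z - 5)*(z + 3)*(z + 2)
(2) = (t)*(t^2 - 3*t - 10) = t*(t - 5)*(t + 2)
(3) = (k - 2)*(k - 4)
(4) = (s - 1)*(s^4 - 2*s^3 - 9*s^2 + 18*s) = (s - 3)*(s - 1)*(s^3 + s^2 - 6*s) = (s - 3)*(s - 1)*(s + 3)*(s^2 - 2*s) = s*(s - 3)*(s - 1)*(s + 3)*(s - 2)
(5) = (y + 2)*(y^3 - 4*y^2 - 9*y + 36) = (y + 2)*(y + 3)*(y^2 - 7*y + 12) = (y - 3)*(y + 2)*(y + 3)*(y - 4)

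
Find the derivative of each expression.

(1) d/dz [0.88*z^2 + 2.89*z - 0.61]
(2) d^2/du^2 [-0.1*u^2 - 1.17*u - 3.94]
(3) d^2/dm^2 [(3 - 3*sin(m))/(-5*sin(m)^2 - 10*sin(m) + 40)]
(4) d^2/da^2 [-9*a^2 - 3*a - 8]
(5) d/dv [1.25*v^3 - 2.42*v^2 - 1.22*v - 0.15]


(1) = 1.76*z + 2.89
(2) = -0.200000000000000
(3) = 3*(-sin(m)^5 + 6*sin(m)^4 - 40*sin(m)^3 + 14*sin(m)^2 - 12*sin(m) + 8)/(5*(sin(m)^2 + 2*sin(m) - 8)^3)
(4) = -18
(5) = 3.75*v^2 - 4.84*v - 1.22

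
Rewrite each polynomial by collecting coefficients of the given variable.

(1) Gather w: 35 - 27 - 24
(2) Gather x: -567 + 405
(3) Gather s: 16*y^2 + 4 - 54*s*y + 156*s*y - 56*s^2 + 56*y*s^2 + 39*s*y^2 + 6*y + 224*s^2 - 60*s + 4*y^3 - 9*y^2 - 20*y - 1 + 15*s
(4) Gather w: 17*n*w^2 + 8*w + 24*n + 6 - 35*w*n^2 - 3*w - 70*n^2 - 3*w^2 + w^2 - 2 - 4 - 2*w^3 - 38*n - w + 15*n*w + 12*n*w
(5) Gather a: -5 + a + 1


(1) = -16
(2) = -162
(3) = s^2*(56*y + 168) + s*(39*y^2 + 102*y - 45) + 4*y^3 + 7*y^2 - 14*y + 3
(4) = -70*n^2 - 14*n - 2*w^3 + w^2*(17*n - 2) + w*(-35*n^2 + 27*n + 4)
(5) = a - 4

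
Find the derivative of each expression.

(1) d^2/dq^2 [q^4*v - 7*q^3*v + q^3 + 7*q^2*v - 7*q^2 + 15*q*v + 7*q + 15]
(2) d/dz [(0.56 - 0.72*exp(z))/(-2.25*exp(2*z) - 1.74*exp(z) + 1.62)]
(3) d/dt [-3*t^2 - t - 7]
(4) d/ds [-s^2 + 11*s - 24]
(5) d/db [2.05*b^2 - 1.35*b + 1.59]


(1) = 12*q^2*v - 42*q*v + 6*q + 14*v - 14
(2) = (-1.62*exp(2*z) + 2.52*exp(z) - 0.192)*exp(z)/(5.0625*exp(4*z) + 7.83*exp(3*z) - 4.2624*exp(2*z) - 5.6376*exp(z) + 2.6244)
(3) = -6*t - 1
(4) = 11 - 2*s
(5) = 4.1*b - 1.35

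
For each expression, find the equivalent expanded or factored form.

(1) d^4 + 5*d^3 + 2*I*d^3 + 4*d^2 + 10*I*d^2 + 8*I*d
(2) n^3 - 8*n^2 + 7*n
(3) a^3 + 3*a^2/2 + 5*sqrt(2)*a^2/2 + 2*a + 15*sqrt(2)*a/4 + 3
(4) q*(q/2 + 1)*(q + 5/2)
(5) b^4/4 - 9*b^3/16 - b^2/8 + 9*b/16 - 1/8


(1) = d*(d + 1)*(d + 4)*(d + 2*I)
(2) = n*(n - 7)*(n - 1)
(3) = (a + 3/2)*(a + sqrt(2)/2)*(a + 2*sqrt(2))
(4) = q^3/2 + 9*q^2/4 + 5*q/2
(5) = (b/4 + 1/4)*(b - 2)*(b - 1)*(b - 1/4)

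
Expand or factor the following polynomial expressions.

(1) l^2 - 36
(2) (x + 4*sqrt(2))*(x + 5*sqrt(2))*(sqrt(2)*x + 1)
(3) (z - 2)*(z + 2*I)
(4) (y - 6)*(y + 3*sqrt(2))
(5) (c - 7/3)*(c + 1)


(1) = (l - 6)*(l + 6)
(2) = sqrt(2)*x^3 + 19*x^2 + 49*sqrt(2)*x + 40
(3) = z^2 - 2*z + 2*I*z - 4*I
(4) = y^2 - 6*y + 3*sqrt(2)*y - 18*sqrt(2)
(5) = c^2 - 4*c/3 - 7/3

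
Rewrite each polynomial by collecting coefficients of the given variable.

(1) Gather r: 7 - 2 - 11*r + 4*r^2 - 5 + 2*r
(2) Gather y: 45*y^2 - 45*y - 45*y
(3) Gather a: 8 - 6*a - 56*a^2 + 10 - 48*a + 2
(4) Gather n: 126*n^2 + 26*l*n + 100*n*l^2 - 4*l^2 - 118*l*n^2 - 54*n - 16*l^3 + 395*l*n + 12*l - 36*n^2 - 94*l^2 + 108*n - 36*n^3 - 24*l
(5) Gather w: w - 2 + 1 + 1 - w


(1) = 4*r^2 - 9*r
(2) = 45*y^2 - 90*y
(3) = -56*a^2 - 54*a + 20
(4) = -16*l^3 - 98*l^2 - 12*l - 36*n^3 + n^2*(90 - 118*l) + n*(100*l^2 + 421*l + 54)
(5) = 0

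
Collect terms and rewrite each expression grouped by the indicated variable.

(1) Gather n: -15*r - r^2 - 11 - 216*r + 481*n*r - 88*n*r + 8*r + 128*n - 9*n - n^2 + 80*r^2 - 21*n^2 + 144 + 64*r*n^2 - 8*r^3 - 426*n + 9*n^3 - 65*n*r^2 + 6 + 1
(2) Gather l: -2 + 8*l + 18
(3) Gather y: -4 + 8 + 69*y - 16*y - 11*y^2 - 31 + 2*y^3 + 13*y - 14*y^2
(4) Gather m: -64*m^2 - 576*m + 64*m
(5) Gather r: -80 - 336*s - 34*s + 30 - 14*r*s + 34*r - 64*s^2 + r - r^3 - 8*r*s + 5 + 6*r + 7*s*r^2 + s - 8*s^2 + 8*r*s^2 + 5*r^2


(1) = 9*n^3 + n^2*(64*r - 22) + n*(-65*r^2 + 393*r - 307) - 8*r^3 + 79*r^2 - 223*r + 140
(2) = 8*l + 16
(3) = 2*y^3 - 25*y^2 + 66*y - 27
(4) = -64*m^2 - 512*m
(5) = -r^3 + r^2*(7*s + 5) + r*(8*s^2 - 22*s + 41) - 72*s^2 - 369*s - 45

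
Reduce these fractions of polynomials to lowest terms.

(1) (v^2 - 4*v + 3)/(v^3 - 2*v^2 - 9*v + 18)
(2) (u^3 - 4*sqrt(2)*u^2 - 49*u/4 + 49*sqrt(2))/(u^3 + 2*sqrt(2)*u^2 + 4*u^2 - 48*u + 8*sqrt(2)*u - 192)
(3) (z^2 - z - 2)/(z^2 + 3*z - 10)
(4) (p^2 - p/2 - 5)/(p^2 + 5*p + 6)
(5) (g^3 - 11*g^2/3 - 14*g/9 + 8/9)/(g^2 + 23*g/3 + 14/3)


(1) = (v - 1)/(v^2 + v - 6)
(2) = (4*u^2 - 49)/(4*u^2 + u*(16 + 24*sqrt(2)) + 96*sqrt(2))
(3) = (z + 1)/(z + 5)
(4) = (2*p - 5)/(2*p + 6)
(5) = (3*g^2 - 13*g + 4)/(3*g + 21)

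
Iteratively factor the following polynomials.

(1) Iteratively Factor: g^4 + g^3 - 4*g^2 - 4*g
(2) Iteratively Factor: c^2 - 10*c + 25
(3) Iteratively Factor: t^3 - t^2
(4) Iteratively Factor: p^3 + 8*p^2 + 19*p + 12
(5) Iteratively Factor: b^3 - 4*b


(1) = (g)*(g^3 + g^2 - 4*g - 4) = g*(g + 2)*(g^2 - g - 2) = g*(g - 2)*(g + 2)*(g + 1)
(2) = (c - 5)*(c - 5)
(3) = (t - 1)*(t^2) = t*(t - 1)*(t)
(4) = (p + 4)*(p^2 + 4*p + 3) = (p + 3)*(p + 4)*(p + 1)
(5) = (b - 2)*(b^2 + 2*b) = b*(b - 2)*(b + 2)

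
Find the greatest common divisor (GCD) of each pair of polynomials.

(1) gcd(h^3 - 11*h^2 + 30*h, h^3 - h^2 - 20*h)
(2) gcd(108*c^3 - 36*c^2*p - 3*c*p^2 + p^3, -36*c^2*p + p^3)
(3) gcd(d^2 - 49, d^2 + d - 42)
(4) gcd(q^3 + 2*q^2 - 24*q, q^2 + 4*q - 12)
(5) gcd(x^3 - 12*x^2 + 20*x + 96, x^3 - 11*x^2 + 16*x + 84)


(1) = gcd(h*(h - 6)*(h - 5), h*(h - 5)*(h + 4)) = h^2 - 5*h
(2) = -36*c^2 + p^2
(3) = d + 7
(4) = q + 6
(5) = x^2 - 4*x - 12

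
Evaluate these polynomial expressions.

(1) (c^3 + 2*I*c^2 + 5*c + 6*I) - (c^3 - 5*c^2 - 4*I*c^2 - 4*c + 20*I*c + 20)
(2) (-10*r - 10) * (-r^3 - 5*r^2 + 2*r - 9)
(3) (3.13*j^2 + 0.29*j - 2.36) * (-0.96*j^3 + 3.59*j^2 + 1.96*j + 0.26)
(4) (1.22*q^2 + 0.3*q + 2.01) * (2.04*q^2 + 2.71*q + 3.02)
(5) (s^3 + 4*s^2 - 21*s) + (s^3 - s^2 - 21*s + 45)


(1) = 5*c^2 + 6*I*c^2 + 9*c - 20*I*c - 20 + 6*I
(2) = 10*r^4 + 60*r^3 + 30*r^2 + 70*r + 90
(3) = -3.0048*j^5 + 10.9583*j^4 + 9.4415*j^3 - 7.0902*j^2 - 4.5502*j - 0.6136
(4) = 2.4888*q^4 + 3.9182*q^3 + 8.5978*q^2 + 6.3531*q + 6.0702
(5) = 2*s^3 + 3*s^2 - 42*s + 45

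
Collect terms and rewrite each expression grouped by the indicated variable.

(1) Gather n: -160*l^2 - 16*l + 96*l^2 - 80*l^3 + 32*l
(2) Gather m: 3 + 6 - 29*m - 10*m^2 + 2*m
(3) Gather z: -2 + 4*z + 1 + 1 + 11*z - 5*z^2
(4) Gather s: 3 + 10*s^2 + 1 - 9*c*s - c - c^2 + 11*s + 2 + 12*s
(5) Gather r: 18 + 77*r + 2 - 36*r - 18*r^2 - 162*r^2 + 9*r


(1) = -80*l^3 - 64*l^2 + 16*l
(2) = -10*m^2 - 27*m + 9
(3) = -5*z^2 + 15*z
(4) = -c^2 - c + 10*s^2 + s*(23 - 9*c) + 6
(5) = -180*r^2 + 50*r + 20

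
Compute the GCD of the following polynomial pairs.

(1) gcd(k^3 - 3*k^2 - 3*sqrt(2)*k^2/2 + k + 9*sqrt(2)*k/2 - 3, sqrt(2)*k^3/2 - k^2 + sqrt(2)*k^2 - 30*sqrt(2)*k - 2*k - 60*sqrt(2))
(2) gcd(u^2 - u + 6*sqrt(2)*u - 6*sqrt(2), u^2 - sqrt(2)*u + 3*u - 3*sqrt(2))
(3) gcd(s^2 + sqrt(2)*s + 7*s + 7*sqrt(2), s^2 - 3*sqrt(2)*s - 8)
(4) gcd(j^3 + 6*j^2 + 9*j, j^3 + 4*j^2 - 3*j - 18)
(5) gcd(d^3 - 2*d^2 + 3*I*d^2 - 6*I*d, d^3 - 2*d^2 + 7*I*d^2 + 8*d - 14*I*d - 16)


(1) = gcd((k - 3)*(k - sqrt(2))*(k - sqrt(2)/2), (k - 6*sqrt(2))*(k + 5*sqrt(2))*(sqrt(2)*k/2 + sqrt(2))) = 1
(2) = 1
(3) = gcd((s + 7)*(s + sqrt(2)), (s - 4*sqrt(2))*(s + sqrt(2))) = s + sqrt(2)
(4) = gcd(j*(j + 3)^2, (j - 2)*(j + 3)^2) = j^2 + 6*j + 9
(5) = d - 2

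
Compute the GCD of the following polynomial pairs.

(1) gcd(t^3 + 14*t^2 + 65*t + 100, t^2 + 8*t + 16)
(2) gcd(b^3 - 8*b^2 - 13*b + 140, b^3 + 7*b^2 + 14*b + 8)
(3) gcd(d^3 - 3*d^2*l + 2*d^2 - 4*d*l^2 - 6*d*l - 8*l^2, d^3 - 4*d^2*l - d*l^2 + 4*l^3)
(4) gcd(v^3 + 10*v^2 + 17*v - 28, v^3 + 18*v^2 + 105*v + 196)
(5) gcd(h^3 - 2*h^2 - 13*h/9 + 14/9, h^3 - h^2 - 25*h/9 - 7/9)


(1) = gcd((t + 4)*(t + 5)^2, (t + 4)^2) = t + 4
(2) = b + 4
(3) = gcd((d + 2)*(d - 4*l)*(d + l), (d - 4*l)*(d - l)*(d + l)) = d^2 - 3*d*l - 4*l^2
(4) = gcd((v - 1)*(v + 4)*(v + 7), (v + 4)*(v + 7)^2) = v^2 + 11*v + 28
(5) = h^2 - 4*h/3 - 7/3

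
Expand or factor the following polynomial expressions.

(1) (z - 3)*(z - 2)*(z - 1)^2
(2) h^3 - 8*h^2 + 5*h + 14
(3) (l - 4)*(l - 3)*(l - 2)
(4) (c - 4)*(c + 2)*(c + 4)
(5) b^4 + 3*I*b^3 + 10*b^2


(1) = z^4 - 7*z^3 + 17*z^2 - 17*z + 6
(2) = (h - 7)*(h - 2)*(h + 1)
(3) = l^3 - 9*l^2 + 26*l - 24
(4) = c^3 + 2*c^2 - 16*c - 32
(5) = b^2*(b - 2*I)*(b + 5*I)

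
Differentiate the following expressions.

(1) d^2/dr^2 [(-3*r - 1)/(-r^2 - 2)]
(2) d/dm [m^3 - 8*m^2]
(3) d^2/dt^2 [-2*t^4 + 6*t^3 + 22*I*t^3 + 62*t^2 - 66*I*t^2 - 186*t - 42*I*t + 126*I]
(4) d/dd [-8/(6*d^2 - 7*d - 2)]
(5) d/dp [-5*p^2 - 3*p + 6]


(1) = 2*(4*r^2*(3*r + 1) - (9*r + 1)*(r^2 + 2))/(r^2 + 2)^3
(2) = m*(3*m - 16)
(3) = -24*t^2 + t*(36 + 132*I) + 124 - 132*I
(4) = 8*(12*d - 7)/(-6*d^2 + 7*d + 2)^2
(5) = -10*p - 3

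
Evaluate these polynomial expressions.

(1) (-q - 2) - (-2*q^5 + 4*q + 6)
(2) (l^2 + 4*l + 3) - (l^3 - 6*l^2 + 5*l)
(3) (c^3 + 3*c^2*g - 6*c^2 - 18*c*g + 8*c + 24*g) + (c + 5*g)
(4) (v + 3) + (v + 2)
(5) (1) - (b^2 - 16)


(1) = 2*q^5 - 5*q - 8
(2) = -l^3 + 7*l^2 - l + 3
(3) = c^3 + 3*c^2*g - 6*c^2 - 18*c*g + 9*c + 29*g
(4) = 2*v + 5
(5) = 17 - b^2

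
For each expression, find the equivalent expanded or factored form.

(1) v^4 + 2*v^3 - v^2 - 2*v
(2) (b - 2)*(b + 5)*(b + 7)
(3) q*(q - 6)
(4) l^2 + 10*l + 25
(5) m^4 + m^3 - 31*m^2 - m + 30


(1) = v*(v - 1)*(v + 1)*(v + 2)
(2) = b^3 + 10*b^2 + 11*b - 70
(3) = q^2 - 6*q
(4) = (l + 5)^2
(5) = (m - 5)*(m - 1)*(m + 1)*(m + 6)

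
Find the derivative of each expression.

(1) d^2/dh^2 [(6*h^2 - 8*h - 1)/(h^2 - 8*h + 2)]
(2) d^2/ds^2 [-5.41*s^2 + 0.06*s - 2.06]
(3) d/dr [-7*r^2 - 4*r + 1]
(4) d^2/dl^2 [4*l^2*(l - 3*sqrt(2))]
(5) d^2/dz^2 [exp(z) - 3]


(1) = 2*(40*h^3 - 39*h^2 + 72*h - 166)/(h^6 - 24*h^5 + 198*h^4 - 608*h^3 + 396*h^2 - 96*h + 8)
(2) = -10.8200000000000
(3) = -14*r - 4
(4) = 24*l - 24*sqrt(2)
(5) = exp(z)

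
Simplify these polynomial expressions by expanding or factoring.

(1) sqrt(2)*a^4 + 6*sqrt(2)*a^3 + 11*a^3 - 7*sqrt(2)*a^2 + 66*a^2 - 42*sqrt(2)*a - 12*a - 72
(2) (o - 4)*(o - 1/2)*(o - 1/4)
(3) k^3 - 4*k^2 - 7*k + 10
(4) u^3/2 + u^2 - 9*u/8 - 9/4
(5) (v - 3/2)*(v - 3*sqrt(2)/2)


(1) = (a + 6)*(a - sqrt(2))*(a + 6*sqrt(2))*(sqrt(2)*a + 1)
(2) = o^3 - 19*o^2/4 + 25*o/8 - 1/2
(3) = (k - 5)*(k - 1)*(k + 2)
(4) = (u/2 + 1)*(u - 3/2)*(u + 3/2)
(5) = v^2 - 3*sqrt(2)*v/2 - 3*v/2 + 9*sqrt(2)/4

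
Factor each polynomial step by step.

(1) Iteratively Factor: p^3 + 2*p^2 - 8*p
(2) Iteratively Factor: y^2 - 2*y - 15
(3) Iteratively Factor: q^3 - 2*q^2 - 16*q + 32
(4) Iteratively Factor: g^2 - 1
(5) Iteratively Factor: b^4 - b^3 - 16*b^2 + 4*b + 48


(1) = (p + 4)*(p^2 - 2*p) = (p - 2)*(p + 4)*(p)
(2) = (y + 3)*(y - 5)
(3) = (q - 4)*(q^2 + 2*q - 8) = (q - 4)*(q + 4)*(q - 2)
(4) = (g - 1)*(g + 1)
(5) = (b + 2)*(b^3 - 3*b^2 - 10*b + 24) = (b + 2)*(b + 3)*(b^2 - 6*b + 8) = (b - 4)*(b + 2)*(b + 3)*(b - 2)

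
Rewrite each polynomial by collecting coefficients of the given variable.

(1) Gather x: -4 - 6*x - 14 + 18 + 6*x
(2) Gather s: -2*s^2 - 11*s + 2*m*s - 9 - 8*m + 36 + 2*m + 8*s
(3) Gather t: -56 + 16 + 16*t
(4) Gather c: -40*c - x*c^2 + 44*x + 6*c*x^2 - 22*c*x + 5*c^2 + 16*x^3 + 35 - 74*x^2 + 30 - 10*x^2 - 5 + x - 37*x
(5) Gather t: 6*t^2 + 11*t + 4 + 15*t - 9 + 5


(1) = 0
(2) = -6*m - 2*s^2 + s*(2*m - 3) + 27
(3) = 16*t - 40
(4) = c^2*(5 - x) + c*(6*x^2 - 22*x - 40) + 16*x^3 - 84*x^2 + 8*x + 60
(5) = 6*t^2 + 26*t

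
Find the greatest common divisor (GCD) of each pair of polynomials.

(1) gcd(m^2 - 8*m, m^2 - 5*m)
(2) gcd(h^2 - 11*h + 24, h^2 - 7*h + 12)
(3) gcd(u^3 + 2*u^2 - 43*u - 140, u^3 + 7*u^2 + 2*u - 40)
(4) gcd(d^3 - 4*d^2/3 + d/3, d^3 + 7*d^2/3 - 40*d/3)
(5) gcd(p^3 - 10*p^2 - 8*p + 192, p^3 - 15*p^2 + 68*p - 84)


(1) = m
(2) = h - 3
(3) = gcd((u - 7)*(u + 4)*(u + 5), (u - 2)*(u + 4)*(u + 5)) = u^2 + 9*u + 20
(4) = gcd(d*(d - 1)*(d - 1/3), d*(d - 8/3)*(d + 5)) = d
(5) = p - 6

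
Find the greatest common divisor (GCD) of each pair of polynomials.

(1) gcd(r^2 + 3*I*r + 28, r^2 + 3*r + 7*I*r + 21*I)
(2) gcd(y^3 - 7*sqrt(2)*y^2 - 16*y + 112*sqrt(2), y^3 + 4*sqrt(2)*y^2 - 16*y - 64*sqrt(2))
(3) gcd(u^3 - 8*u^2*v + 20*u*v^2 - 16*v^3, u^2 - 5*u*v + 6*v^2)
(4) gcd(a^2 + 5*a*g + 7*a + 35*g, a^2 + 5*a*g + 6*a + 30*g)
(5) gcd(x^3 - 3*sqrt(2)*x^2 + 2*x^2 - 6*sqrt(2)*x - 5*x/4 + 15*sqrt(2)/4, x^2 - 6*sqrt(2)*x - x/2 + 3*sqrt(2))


(1) = gcd((r - 4*I)*(r + 7*I), (r + 3)*(r + 7*I)) = r + 7*I
(2) = gcd((y - 4)*(y + 4)*(y - 7*sqrt(2)), (y - 4)*(y + 4)*(y + 4*sqrt(2))) = y^2 - 16
(3) = u - 2*v
(4) = a + 5*g
(5) = x - 1/2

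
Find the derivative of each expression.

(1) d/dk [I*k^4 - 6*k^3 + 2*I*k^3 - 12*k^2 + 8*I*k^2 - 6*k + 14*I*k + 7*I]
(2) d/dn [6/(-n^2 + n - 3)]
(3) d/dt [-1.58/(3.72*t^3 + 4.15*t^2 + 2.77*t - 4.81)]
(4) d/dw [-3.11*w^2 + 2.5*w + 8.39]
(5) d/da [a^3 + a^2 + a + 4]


(1) = 4*I*k^3 + k^2*(-18 + 6*I) + k*(-24 + 16*I) - 6 + 14*I
(2) = 6*(2*n - 1)/(n^2 - n + 3)^2
(3) = (17.6328*t^2 + 13.114*t + 4.3766)/(3.72*t^3 + 4.15*t^2 + 2.77*t - 4.81)^2
(4) = 2.5 - 6.22*w
(5) = 3*a^2 + 2*a + 1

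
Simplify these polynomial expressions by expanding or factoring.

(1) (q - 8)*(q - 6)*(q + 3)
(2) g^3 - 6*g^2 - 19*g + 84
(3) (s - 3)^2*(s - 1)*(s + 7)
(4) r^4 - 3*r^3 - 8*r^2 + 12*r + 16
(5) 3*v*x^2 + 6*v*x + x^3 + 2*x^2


(1) = q^3 - 11*q^2 + 6*q + 144
(2) = (g - 7)*(g - 3)*(g + 4)
(3) = s^4 - 34*s^2 + 96*s - 63
(4) = (r - 4)*(r - 2)*(r + 1)*(r + 2)
(5) = x*(3*v + x)*(x + 2)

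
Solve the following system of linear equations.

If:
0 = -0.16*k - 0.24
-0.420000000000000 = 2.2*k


Then:
No Solution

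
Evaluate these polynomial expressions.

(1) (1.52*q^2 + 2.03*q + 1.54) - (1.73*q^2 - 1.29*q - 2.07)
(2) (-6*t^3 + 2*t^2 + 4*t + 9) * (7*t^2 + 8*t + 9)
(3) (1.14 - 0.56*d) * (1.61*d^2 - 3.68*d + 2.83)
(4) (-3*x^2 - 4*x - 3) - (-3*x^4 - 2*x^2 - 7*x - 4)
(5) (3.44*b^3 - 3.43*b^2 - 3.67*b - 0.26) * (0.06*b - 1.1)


(1) = -0.21*q^2 + 3.32*q + 3.61
(2) = -42*t^5 - 34*t^4 - 10*t^3 + 113*t^2 + 108*t + 81
(3) = -0.9016*d^3 + 3.8962*d^2 - 5.78*d + 3.2262
(4) = 3*x^4 - x^2 + 3*x + 1
(5) = 0.2064*b^4 - 3.9898*b^3 + 3.5528*b^2 + 4.0214*b + 0.286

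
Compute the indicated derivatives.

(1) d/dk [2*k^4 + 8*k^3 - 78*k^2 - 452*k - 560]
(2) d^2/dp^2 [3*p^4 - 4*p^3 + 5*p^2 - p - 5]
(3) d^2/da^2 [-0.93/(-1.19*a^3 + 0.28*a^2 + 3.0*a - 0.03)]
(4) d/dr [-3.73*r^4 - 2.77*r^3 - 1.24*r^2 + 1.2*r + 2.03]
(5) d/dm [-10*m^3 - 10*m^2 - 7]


(1) = 8*k^3 + 24*k^2 - 156*k - 452
(2) = 36*p^2 - 24*p + 10
(3) = ((0.5208 - 6.6402*a)*(1.19*a^3 - 0.28*a^2 - 3.0*a + 0.03) + 0.93*(-7.14*a^2 + 1.12*a + 6.0)*(-3.57*a^2 + 0.56*a + 3.0))/(1.19*a^3 - 0.28*a^2 - 3.0*a + 0.03)^3
(4) = -14.92*r^3 - 8.31*r^2 - 2.48*r + 1.2
(5) = 10*m*(-3*m - 2)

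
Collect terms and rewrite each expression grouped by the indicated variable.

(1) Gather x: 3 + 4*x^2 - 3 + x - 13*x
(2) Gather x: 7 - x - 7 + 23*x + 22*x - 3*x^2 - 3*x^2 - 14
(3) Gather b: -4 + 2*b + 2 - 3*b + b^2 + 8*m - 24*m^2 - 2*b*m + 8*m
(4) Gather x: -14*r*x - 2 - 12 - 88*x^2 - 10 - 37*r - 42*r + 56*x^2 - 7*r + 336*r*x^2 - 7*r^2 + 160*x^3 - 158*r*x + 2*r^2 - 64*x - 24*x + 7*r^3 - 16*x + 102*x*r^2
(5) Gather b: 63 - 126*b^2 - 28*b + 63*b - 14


(1) = 4*x^2 - 12*x
(2) = -6*x^2 + 44*x - 14
(3) = b^2 + b*(-2*m - 1) - 24*m^2 + 16*m - 2
(4) = 7*r^3 - 5*r^2 - 86*r + 160*x^3 + x^2*(336*r - 32) + x*(102*r^2 - 172*r - 104) - 24
(5) = -126*b^2 + 35*b + 49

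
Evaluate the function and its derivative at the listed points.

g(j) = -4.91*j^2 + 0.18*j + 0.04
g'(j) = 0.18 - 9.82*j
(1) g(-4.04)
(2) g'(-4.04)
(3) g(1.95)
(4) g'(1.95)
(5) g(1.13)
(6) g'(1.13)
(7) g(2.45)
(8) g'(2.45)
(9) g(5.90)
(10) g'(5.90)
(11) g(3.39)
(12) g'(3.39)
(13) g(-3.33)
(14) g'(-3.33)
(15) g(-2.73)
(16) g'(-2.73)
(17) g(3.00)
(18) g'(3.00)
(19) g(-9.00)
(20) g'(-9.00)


(1) = -80.83
(2) = 39.85
(3) = -18.28
(4) = -18.97
(5) = -6.03
(6) = -10.92
(7) = -28.99
(8) = -23.88
(9) = -169.82
(10) = -57.76
(11) = -55.78
(12) = -33.11
(13) = -55.01
(14) = 32.88
(15) = -37.05
(16) = 26.99
(17) = -43.61
(18) = -29.28
(19) = -399.29
(20) = 88.56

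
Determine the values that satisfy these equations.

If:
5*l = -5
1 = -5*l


Then:
No Solution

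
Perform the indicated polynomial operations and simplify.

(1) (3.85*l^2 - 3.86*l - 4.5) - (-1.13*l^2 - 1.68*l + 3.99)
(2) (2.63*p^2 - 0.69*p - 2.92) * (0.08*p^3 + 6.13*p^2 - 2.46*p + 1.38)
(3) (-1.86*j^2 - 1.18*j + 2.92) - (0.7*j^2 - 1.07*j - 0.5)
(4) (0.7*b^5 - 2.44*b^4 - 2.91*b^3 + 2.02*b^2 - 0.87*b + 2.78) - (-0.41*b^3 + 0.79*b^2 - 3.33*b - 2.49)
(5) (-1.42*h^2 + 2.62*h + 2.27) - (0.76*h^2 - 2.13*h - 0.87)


(1) = 4.98*l^2 - 2.18*l - 8.49
(2) = 0.2104*p^5 + 16.0667*p^4 - 10.9331*p^3 - 12.5728*p^2 + 6.231*p - 4.0296
(3) = -2.56*j^2 - 0.11*j + 3.42
(4) = 0.7*b^5 - 2.44*b^4 - 2.5*b^3 + 1.23*b^2 + 2.46*b + 5.27
(5) = -2.18*h^2 + 4.75*h + 3.14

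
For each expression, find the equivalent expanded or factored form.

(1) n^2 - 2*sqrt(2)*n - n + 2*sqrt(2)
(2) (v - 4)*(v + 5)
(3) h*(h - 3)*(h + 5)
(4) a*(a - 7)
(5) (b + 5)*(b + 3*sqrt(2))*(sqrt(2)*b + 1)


(1) = (n - 1)*(n - 2*sqrt(2))
(2) = v^2 + v - 20
(3) = h^3 + 2*h^2 - 15*h
(4) = a^2 - 7*a
(5) = sqrt(2)*b^3 + 7*b^2 + 5*sqrt(2)*b^2 + 3*sqrt(2)*b + 35*b + 15*sqrt(2)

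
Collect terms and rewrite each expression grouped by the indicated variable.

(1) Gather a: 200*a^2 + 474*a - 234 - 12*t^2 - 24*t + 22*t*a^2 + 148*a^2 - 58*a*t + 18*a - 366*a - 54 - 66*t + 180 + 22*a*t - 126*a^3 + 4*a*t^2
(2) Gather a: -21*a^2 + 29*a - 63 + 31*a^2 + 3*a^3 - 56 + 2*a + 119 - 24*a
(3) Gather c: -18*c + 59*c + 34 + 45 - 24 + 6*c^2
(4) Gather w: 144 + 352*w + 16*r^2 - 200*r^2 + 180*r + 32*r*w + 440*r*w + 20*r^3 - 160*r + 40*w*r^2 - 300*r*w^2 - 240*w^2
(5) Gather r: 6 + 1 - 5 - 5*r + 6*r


(1) = -126*a^3 + a^2*(22*t + 348) + a*(4*t^2 - 36*t + 126) - 12*t^2 - 90*t - 108
(2) = 3*a^3 + 10*a^2 + 7*a
(3) = 6*c^2 + 41*c + 55
(4) = 20*r^3 - 184*r^2 + 20*r + w^2*(-300*r - 240) + w*(40*r^2 + 472*r + 352) + 144
(5) = r + 2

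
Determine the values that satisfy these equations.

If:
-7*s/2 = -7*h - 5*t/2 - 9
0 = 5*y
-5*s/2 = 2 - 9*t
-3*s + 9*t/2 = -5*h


Then:
h = 501/64
s = 367/16
t = 211/32
y = 0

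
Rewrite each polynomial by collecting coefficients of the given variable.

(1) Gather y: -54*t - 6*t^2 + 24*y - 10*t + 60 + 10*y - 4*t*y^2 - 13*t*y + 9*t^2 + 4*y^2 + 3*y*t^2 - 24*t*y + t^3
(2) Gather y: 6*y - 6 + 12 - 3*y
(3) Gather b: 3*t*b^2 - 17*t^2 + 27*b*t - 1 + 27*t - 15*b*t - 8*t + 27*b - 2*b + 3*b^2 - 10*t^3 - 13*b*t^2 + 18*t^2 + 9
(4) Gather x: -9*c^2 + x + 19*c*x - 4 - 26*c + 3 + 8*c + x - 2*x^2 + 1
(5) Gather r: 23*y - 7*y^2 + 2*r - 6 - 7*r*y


(1) = t^3 + 3*t^2 - 64*t + y^2*(4 - 4*t) + y*(3*t^2 - 37*t + 34) + 60
(2) = 3*y + 6
(3) = b^2*(3*t + 3) + b*(-13*t^2 + 12*t + 25) - 10*t^3 + t^2 + 19*t + 8
(4) = -9*c^2 - 18*c - 2*x^2 + x*(19*c + 2)
(5) = r*(2 - 7*y) - 7*y^2 + 23*y - 6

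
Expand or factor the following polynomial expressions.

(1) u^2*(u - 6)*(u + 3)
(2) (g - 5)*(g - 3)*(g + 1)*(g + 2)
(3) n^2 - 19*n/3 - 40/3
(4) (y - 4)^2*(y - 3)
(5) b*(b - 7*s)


(1) = u^4 - 3*u^3 - 18*u^2
(2) = g^4 - 5*g^3 - 7*g^2 + 29*g + 30
(3) = (n - 8)*(n + 5/3)
(4) = y^3 - 11*y^2 + 40*y - 48
(5) = b^2 - 7*b*s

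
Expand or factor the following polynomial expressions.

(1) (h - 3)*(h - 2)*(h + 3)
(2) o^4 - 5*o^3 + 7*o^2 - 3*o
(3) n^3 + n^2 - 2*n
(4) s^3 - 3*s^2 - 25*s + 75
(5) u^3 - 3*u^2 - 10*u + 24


(1) = h^3 - 2*h^2 - 9*h + 18
(2) = o*(o - 3)*(o - 1)^2
(3) = n*(n - 1)*(n + 2)
(4) = (s - 5)*(s - 3)*(s + 5)
(5) = (u - 4)*(u - 2)*(u + 3)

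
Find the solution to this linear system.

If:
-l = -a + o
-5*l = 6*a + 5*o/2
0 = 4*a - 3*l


Then:
a = 0
l = 0
o = 0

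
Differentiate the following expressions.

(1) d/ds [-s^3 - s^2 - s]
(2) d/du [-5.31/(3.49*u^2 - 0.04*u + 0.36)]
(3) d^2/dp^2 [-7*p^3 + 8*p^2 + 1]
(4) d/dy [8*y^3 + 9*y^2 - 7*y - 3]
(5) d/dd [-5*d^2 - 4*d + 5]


(1) = -3*s^2 - 2*s - 1
(2) = (37.0638*u - 0.2124)/(3.49*u^2 - 0.04*u + 0.36)^2
(3) = 16 - 42*p
(4) = 24*y^2 + 18*y - 7
(5) = -10*d - 4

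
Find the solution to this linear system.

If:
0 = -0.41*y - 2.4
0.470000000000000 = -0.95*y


Then:
No Solution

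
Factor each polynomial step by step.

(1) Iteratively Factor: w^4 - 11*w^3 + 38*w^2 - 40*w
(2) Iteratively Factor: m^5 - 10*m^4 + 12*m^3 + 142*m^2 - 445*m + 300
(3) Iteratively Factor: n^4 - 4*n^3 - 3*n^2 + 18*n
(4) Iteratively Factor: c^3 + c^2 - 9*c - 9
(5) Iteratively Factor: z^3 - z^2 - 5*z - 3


(1) = (w - 5)*(w^3 - 6*w^2 + 8*w) = (w - 5)*(w - 4)*(w^2 - 2*w) = (w - 5)*(w - 4)*(w - 2)*(w)
(2) = (m - 5)*(m^4 - 5*m^3 - 13*m^2 + 77*m - 60) = (m - 5)*(m - 1)*(m^3 - 4*m^2 - 17*m + 60) = (m - 5)*(m - 1)*(m + 4)*(m^2 - 8*m + 15) = (m - 5)*(m - 3)*(m - 1)*(m + 4)*(m - 5)
(3) = (n - 3)*(n^3 - n^2 - 6*n) = (n - 3)*(n + 2)*(n^2 - 3*n) = n*(n - 3)*(n + 2)*(n - 3)
(4) = (c + 3)*(c^2 - 2*c - 3) = (c - 3)*(c + 3)*(c + 1)
(5) = (z + 1)*(z^2 - 2*z - 3) = (z + 1)^2*(z - 3)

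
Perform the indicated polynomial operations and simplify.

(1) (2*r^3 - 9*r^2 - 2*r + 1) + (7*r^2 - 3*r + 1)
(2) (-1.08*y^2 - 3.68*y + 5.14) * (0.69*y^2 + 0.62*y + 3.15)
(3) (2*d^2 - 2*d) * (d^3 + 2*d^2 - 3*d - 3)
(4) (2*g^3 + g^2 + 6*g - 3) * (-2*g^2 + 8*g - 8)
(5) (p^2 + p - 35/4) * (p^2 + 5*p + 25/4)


(1) = 2*r^3 - 2*r^2 - 5*r + 2
(2) = -0.7452*y^4 - 3.2088*y^3 - 2.137*y^2 - 8.4052*y + 16.191
(3) = 2*d^5 + 2*d^4 - 10*d^3 + 6*d
(4) = -4*g^5 + 14*g^4 - 20*g^3 + 46*g^2 - 72*g + 24
(5) = p^4 + 6*p^3 + 5*p^2/2 - 75*p/2 - 875/16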